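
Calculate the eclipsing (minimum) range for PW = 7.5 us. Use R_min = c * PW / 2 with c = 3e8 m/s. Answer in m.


R_min = 3e8 * 7.5e-6 / 2 = 1125.0 m

1125.0 m


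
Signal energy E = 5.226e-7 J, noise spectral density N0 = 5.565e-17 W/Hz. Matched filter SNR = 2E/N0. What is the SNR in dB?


SNR_lin = 2 * 5.226e-7 / 5.565e-17 = 1.878e10
SNR_dB = 10*log10(1.878e10) = 102.7 dB

102.7 dB


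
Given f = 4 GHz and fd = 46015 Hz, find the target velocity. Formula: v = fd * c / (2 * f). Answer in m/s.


v = 46015 * 3e8 / (2 * 4000000000.0) = 1725.6 m/s

1725.6 m/s


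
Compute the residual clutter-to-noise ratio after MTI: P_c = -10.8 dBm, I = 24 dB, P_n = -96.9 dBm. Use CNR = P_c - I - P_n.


CNR = -10.8 - 24 - (-96.9) = 62.1 dB

62.1 dB


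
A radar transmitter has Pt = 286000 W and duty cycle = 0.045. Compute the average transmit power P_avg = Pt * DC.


P_avg = 286000 * 0.045 = 12870.0 W

12870.0 W


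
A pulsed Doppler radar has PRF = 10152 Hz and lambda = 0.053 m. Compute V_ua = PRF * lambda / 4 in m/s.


V_ua = 10152 * 0.053 / 4 = 134.5 m/s

134.5 m/s


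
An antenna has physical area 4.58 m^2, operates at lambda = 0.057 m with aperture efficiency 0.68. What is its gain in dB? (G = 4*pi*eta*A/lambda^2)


G_linear = 4*pi*0.68*4.58/0.057^2 = 12045.77
G_dB = 10*log10(12045.77) = 40.8 dB

40.8 dB


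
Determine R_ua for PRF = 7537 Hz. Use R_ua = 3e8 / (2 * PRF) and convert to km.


R_ua = 3e8 / (2 * 7537) = 19901.8 m = 19.9 km

19.9 km


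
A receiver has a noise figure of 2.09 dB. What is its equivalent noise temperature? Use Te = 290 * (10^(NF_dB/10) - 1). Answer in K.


NF_lin = 10^(2.09/10) = 1.61808
Te = 290 * (1.61808 - 1) = 179.2 K

179.2 K


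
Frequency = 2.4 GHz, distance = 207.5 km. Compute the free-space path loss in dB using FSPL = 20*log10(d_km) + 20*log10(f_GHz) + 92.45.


20*log10(207.5) = 46.34
20*log10(2.4) = 7.6
FSPL = 146.4 dB

146.4 dB


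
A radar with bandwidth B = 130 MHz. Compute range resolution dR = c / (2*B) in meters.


dR = 3e8 / (2 * 130000000.0) = 1.15 m

1.15 m


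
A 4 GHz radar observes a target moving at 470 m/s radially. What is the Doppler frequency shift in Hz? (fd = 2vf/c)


fd = 2 * 470 * 4000000000.0 / 3e8 = 12533.3 Hz

12533.3 Hz


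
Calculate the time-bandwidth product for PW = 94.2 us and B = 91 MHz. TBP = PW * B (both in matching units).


TBP = 94.2 * 91 = 8572.2

8572.2


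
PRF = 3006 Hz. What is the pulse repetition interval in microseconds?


PRI = 1/3006 = 0.000332668 s = 332.7 us

332.7 us


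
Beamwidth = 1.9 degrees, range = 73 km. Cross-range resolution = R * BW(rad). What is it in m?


BW_rad = 0.033161256
CR = 73000 * 0.033161256 = 2420.8 m

2420.8 m


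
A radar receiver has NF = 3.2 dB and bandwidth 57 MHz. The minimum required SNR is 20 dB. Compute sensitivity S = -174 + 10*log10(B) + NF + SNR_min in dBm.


10*log10(57000000.0) = 77.56
S = -174 + 77.56 + 3.2 + 20 = -73.2 dBm

-73.2 dBm


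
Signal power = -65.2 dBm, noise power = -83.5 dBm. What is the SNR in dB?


SNR = -65.2 - (-83.5) = 18.3 dB

18.3 dB


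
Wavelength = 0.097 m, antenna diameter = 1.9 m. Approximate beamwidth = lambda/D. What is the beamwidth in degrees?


BW_rad = 0.097 / 1.9 = 0.051053
BW_deg = 2.93 degrees

2.93 degrees


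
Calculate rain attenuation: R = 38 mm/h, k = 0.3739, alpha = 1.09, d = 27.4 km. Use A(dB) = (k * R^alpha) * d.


gamma = 0.3739 * 38^1.09 = 19.711496 dB/km
A = 19.711496 * 27.4 = 540.09 dB

540.09 dB


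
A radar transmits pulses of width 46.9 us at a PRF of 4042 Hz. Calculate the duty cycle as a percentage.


DC = 46.9e-6 * 4042 * 100 = 18.96%

18.96%


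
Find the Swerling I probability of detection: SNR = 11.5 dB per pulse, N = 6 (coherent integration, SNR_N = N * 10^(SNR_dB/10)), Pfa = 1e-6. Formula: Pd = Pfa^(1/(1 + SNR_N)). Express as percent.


SNR_lin = 10^(11.5/10) = 14.12538
SNR_N = 6 * 14.12538 = 84.75228
1/(1 + SNR_N) = 1/85.75228 = 0.0116615
Pd = (1e-6)^0.0116615 = 0.8512
Pd = 85.1%

85.1%


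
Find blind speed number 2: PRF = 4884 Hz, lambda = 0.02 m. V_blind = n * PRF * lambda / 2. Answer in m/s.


V_blind = 2 * 4884 * 0.02 / 2 = 97.7 m/s

97.7 m/s


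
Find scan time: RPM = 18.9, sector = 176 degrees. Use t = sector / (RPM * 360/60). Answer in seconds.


t = 176 / (18.9 * 360) * 60 = 1.55 s

1.55 s


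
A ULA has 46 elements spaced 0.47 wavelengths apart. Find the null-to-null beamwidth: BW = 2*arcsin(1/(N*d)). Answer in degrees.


1/(N*d) = 1/(46*0.47) = 0.046253
BW = 2*arcsin(0.046253) = 5.3 degrees

5.3 degrees


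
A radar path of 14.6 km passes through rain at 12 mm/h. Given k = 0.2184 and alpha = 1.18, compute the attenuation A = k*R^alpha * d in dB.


gamma = 0.2184 * 12^1.18 = 4.099081 dB/km
A = 4.099081 * 14.6 = 59.85 dB

59.85 dB


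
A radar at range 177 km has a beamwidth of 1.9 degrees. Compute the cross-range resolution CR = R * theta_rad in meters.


BW_rad = 0.033161256
CR = 177000 * 0.033161256 = 5869.5 m

5869.5 m


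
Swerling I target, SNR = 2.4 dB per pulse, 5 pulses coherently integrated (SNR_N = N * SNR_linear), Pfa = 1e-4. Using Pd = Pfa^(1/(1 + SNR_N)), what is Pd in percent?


SNR_lin = 10^(2.4/10) = 1.7378
SNR_N = 5 * 1.7378 = 8.689
1/(1 + SNR_N) = 1/9.689 = 0.1032098
Pd = (1e-4)^0.1032098 = 0.38651
Pd = 38.7%

38.7%


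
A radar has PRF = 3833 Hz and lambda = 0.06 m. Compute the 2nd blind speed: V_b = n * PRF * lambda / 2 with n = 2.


V_blind = 2 * 3833 * 0.06 / 2 = 230.0 m/s

230.0 m/s


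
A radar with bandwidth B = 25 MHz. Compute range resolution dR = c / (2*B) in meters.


dR = 3e8 / (2 * 25000000.0) = 6.0 m

6.0 m


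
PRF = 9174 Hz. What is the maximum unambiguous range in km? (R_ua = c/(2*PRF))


R_ua = 3e8 / (2 * 9174) = 16350.6 m = 16.4 km

16.4 km


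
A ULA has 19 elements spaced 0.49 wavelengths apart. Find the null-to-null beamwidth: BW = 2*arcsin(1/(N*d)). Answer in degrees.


1/(N*d) = 1/(19*0.49) = 0.107411
BW = 2*arcsin(0.107411) = 12.3 degrees

12.3 degrees


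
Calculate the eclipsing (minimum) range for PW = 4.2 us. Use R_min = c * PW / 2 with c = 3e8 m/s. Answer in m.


R_min = 3e8 * 4.2e-6 / 2 = 630.0 m

630.0 m


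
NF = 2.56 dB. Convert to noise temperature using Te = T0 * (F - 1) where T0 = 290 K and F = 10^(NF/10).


NF_lin = 10^(2.56/10) = 1.803018
Te = 290 * (1.803018 - 1) = 232.9 K

232.9 K


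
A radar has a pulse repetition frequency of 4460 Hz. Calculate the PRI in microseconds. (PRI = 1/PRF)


PRI = 1/4460 = 0.0002242152 s = 224.2 us

224.2 us


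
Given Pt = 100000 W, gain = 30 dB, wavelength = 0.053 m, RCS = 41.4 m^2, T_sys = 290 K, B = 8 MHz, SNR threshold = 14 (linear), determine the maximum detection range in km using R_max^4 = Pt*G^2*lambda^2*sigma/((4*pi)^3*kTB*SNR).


G_lin = 10^(30/10) = 1000.0
R^4 = 100000 * 1000.0^2 * 0.053^2 * 41.4 / ((4*pi)^3 * 1.38e-23 * 290 * 8000000.0 * 14)
R^4 = 1.30746e19 m^4
R_max = (1.30746e19)^(1/4) = 60132.2 m = 60.1 km

60.1 km


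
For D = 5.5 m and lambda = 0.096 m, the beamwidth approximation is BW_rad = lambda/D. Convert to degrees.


BW_rad = 0.096 / 5.5 = 0.017455
BW_deg = 1.0 degrees

1.0 degrees


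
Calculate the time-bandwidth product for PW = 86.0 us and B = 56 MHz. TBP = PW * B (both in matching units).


TBP = 86.0 * 56 = 4816.0

4816.0


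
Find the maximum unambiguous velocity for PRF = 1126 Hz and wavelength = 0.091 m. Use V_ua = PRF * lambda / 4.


V_ua = 1126 * 0.091 / 4 = 25.6 m/s

25.6 m/s


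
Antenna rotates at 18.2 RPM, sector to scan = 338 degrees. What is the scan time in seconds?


t = 338 / (18.2 * 360) * 60 = 3.1 s

3.1 s


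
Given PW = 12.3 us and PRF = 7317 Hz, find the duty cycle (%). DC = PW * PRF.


DC = 12.3e-6 * 7317 * 100 = 9.0%

9.0%


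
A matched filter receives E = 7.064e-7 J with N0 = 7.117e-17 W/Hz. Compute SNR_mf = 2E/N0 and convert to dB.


SNR_lin = 2 * 7.064e-7 / 7.117e-17 = 1.985e10
SNR_dB = 10*log10(1.985e10) = 103.0 dB

103.0 dB


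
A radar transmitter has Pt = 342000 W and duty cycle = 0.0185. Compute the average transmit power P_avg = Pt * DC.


P_avg = 342000 * 0.0185 = 6327.0 W

6327.0 W


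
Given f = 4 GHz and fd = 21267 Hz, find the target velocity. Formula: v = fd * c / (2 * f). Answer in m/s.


v = 21267 * 3e8 / (2 * 4000000000.0) = 797.5 m/s

797.5 m/s


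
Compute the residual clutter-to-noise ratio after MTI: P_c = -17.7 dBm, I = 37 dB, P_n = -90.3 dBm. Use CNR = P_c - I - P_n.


CNR = -17.7 - 37 - (-90.3) = 35.6 dB

35.6 dB


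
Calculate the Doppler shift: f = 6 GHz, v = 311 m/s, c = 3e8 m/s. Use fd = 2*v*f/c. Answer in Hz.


fd = 2 * 311 * 6000000000.0 / 3e8 = 12440.0 Hz

12440.0 Hz


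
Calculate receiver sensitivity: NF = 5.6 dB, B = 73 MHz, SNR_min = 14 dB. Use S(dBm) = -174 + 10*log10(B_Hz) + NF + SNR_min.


10*log10(73000000.0) = 78.63
S = -174 + 78.63 + 5.6 + 14 = -75.8 dBm

-75.8 dBm


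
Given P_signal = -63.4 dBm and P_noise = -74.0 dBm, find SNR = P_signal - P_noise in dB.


SNR = -63.4 - (-74.0) = 10.6 dB

10.6 dB


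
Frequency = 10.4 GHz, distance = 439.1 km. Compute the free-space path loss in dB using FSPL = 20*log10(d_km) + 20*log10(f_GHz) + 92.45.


20*log10(439.1) = 52.85
20*log10(10.4) = 20.34
FSPL = 165.6 dB

165.6 dB


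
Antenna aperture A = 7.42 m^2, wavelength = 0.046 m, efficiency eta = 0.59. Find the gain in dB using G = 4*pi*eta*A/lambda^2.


G_linear = 4*pi*0.59*7.42/0.046^2 = 25998.61
G_dB = 10*log10(25998.61) = 44.1 dB

44.1 dB


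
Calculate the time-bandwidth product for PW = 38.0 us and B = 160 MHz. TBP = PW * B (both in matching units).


TBP = 38.0 * 160 = 6080.0

6080.0


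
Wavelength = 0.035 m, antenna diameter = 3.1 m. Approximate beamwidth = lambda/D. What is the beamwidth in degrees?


BW_rad = 0.035 / 3.1 = 0.01129
BW_deg = 0.65 degrees

0.65 degrees


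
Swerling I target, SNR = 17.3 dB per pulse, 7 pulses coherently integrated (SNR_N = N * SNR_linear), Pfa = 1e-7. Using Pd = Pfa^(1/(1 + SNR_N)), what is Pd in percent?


SNR_lin = 10^(17.3/10) = 53.70318
SNR_N = 7 * 53.70318 = 375.92226
1/(1 + SNR_N) = 1/376.92226 = 0.0026531
Pd = (1e-7)^0.0026531 = 0.95814
Pd = 95.8%

95.8%


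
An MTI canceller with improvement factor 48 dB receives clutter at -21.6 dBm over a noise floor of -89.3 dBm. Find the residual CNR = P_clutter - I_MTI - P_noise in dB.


CNR = -21.6 - 48 - (-89.3) = 19.7 dB

19.7 dB


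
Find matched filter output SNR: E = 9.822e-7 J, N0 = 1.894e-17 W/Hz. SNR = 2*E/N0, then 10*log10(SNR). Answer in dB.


SNR_lin = 2 * 9.822e-7 / 1.894e-17 = 1.037e11
SNR_dB = 10*log10(1.037e11) = 110.2 dB

110.2 dB


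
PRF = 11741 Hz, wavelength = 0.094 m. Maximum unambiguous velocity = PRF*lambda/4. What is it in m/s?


V_ua = 11741 * 0.094 / 4 = 275.9 m/s

275.9 m/s


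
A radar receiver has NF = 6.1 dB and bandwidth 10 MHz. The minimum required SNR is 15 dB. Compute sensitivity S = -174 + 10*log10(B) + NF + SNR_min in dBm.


10*log10(10000000.0) = 70.0
S = -174 + 70.0 + 6.1 + 15 = -82.9 dBm

-82.9 dBm


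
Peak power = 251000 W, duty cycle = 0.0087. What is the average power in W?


P_avg = 251000 * 0.0087 = 2183.7 W

2183.7 W


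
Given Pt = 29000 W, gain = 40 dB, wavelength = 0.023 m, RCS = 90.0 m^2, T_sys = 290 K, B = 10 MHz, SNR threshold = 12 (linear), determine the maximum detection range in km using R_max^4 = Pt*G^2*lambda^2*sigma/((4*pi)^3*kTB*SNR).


G_lin = 10^(40/10) = 10000.0
R^4 = 29000 * 10000.0^2 * 0.023^2 * 90.0 / ((4*pi)^3 * 1.38e-23 * 290 * 10000000.0 * 12)
R^4 = 1.4488e20 m^4
R_max = (1.4488e20)^(1/4) = 109711.5 m = 109.7 km

109.7 km


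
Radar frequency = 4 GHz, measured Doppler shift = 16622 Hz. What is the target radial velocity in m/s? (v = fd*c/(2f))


v = 16622 * 3e8 / (2 * 4000000000.0) = 623.3 m/s

623.3 m/s


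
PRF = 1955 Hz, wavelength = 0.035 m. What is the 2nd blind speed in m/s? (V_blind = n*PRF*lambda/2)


V_blind = 2 * 1955 * 0.035 / 2 = 68.4 m/s

68.4 m/s


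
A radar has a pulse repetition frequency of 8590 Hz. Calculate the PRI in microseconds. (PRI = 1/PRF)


PRI = 1/8590 = 0.0001164144 s = 116.4 us

116.4 us


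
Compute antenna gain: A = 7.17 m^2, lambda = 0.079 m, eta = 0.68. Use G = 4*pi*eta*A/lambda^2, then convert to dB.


G_linear = 4*pi*0.68*7.17/0.079^2 = 9817.11
G_dB = 10*log10(9817.11) = 39.9 dB

39.9 dB


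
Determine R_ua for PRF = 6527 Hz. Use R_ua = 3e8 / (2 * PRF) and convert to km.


R_ua = 3e8 / (2 * 6527) = 22981.5 m = 23.0 km

23.0 km


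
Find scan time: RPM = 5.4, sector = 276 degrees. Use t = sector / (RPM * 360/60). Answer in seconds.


t = 276 / (5.4 * 360) * 60 = 8.52 s

8.52 s


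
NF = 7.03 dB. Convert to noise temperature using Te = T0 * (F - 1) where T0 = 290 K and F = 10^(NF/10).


NF_lin = 10^(7.03/10) = 5.046613
Te = 290 * (5.046613 - 1) = 1173.5 K

1173.5 K


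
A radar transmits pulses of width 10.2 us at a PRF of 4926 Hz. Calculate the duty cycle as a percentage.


DC = 10.2e-6 * 4926 * 100 = 5.02%

5.02%


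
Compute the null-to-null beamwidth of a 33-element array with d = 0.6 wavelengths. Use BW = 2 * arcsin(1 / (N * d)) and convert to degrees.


1/(N*d) = 1/(33*0.6) = 0.050505
BW = 2*arcsin(0.050505) = 5.8 degrees

5.8 degrees


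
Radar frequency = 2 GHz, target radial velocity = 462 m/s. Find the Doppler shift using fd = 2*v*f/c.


fd = 2 * 462 * 2000000000.0 / 3e8 = 6160.0 Hz

6160.0 Hz


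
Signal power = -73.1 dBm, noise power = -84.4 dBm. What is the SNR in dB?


SNR = -73.1 - (-84.4) = 11.3 dB

11.3 dB


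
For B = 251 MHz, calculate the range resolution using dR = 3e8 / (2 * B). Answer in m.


dR = 3e8 / (2 * 251000000.0) = 0.6 m

0.6 m


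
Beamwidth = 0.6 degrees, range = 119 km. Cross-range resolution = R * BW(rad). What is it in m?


BW_rad = 0.010471976
CR = 119000 * 0.010471976 = 1246.2 m

1246.2 m


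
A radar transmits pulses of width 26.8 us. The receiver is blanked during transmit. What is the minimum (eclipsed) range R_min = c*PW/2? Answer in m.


R_min = 3e8 * 26.8e-6 / 2 = 4020.0 m

4020.0 m


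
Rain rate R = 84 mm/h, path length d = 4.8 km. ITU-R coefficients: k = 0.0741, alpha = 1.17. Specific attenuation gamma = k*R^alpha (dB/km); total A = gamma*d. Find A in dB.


gamma = 0.0741 * 84^1.17 = 13.219803 dB/km
A = 13.219803 * 4.8 = 63.46 dB

63.46 dB


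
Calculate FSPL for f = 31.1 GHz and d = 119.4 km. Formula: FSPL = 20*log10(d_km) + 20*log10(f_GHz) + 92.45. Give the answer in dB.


20*log10(119.4) = 41.54
20*log10(31.1) = 29.86
FSPL = 163.8 dB

163.8 dB


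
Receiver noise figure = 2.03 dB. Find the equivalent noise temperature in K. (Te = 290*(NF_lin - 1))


NF_lin = 10^(2.03/10) = 1.595879
Te = 290 * (1.595879 - 1) = 172.8 K

172.8 K


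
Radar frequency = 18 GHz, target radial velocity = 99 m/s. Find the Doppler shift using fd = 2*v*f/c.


fd = 2 * 99 * 18000000000.0 / 3e8 = 11880.0 Hz

11880.0 Hz


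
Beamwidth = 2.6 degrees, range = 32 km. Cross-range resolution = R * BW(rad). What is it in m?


BW_rad = 0.045378561
CR = 32000 * 0.045378561 = 1452.1 m

1452.1 m


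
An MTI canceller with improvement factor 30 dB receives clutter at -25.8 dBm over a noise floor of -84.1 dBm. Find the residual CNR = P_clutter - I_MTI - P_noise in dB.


CNR = -25.8 - 30 - (-84.1) = 28.3 dB

28.3 dB


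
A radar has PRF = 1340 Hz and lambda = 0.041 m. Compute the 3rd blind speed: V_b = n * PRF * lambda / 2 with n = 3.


V_blind = 3 * 1340 * 0.041 / 2 = 82.4 m/s

82.4 m/s


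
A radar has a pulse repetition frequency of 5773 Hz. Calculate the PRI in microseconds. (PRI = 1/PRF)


PRI = 1/5773 = 0.0001732202 s = 173.2 us

173.2 us


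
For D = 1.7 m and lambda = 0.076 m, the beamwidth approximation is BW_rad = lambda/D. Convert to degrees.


BW_rad = 0.076 / 1.7 = 0.044706
BW_deg = 2.56 degrees

2.56 degrees


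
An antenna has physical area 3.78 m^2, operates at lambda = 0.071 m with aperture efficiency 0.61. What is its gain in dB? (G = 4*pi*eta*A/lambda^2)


G_linear = 4*pi*0.61*3.78/0.071^2 = 5747.97
G_dB = 10*log10(5747.97) = 37.6 dB

37.6 dB


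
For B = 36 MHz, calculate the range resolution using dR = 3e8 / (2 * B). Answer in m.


dR = 3e8 / (2 * 36000000.0) = 4.17 m

4.17 m


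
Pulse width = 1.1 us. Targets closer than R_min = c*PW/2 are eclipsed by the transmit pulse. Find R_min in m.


R_min = 3e8 * 1.1e-6 / 2 = 165.0 m

165.0 m


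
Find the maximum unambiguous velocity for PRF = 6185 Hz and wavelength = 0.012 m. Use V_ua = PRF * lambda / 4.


V_ua = 6185 * 0.012 / 4 = 18.6 m/s

18.6 m/s


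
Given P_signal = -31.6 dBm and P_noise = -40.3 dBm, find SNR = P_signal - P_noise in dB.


SNR = -31.6 - (-40.3) = 8.7 dB

8.7 dB


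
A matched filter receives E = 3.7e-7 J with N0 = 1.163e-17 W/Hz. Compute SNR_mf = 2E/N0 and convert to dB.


SNR_lin = 2 * 3.7e-7 / 1.163e-17 = 6.363e10
SNR_dB = 10*log10(6.363e10) = 108.0 dB

108.0 dB


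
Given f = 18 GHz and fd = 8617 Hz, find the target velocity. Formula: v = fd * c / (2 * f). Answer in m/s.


v = 8617 * 3e8 / (2 * 18000000000.0) = 71.8 m/s

71.8 m/s


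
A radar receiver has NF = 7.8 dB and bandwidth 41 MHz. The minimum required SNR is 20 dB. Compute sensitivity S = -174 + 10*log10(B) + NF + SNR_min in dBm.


10*log10(41000000.0) = 76.13
S = -174 + 76.13 + 7.8 + 20 = -70.1 dBm

-70.1 dBm


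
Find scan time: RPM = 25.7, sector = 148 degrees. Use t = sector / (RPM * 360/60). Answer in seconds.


t = 148 / (25.7 * 360) * 60 = 0.96 s

0.96 s


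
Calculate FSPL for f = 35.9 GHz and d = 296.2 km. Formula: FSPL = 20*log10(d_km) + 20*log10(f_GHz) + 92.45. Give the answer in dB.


20*log10(296.2) = 49.43
20*log10(35.9) = 31.1
FSPL = 173.0 dB

173.0 dB


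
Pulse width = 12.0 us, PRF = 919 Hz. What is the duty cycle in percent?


DC = 12.0e-6 * 919 * 100 = 1.1%

1.1%


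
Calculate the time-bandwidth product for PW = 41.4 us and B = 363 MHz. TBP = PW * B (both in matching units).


TBP = 41.4 * 363 = 15028.2

15028.2


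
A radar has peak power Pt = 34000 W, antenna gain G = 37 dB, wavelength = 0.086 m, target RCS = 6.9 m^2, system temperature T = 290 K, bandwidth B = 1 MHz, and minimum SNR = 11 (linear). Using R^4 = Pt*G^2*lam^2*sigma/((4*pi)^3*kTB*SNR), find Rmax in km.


G_lin = 10^(37/10) = 5011.872336
R^4 = 34000 * 5011.872336^2 * 0.086^2 * 6.9 / ((4*pi)^3 * 1.38e-23 * 290 * 1000000.0 * 11)
R^4 = 4.98914e20 m^4
R_max = (4.98914e20)^(1/4) = 149453.6 m = 149.5 km

149.5 km


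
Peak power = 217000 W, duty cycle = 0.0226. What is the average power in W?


P_avg = 217000 * 0.0226 = 4904.2 W

4904.2 W


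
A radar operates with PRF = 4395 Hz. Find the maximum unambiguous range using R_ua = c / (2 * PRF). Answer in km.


R_ua = 3e8 / (2 * 4395) = 34129.7 m = 34.1 km

34.1 km


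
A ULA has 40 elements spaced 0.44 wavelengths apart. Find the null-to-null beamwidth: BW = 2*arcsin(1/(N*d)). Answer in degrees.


1/(N*d) = 1/(40*0.44) = 0.056818
BW = 2*arcsin(0.056818) = 6.5 degrees

6.5 degrees


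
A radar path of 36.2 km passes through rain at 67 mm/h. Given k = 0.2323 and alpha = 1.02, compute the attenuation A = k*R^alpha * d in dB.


gamma = 0.2323 * 67^1.02 = 16.929554 dB/km
A = 16.929554 * 36.2 = 612.85 dB

612.85 dB


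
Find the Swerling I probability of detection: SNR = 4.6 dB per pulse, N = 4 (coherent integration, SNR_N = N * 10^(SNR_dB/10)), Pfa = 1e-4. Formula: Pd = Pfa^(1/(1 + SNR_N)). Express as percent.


SNR_lin = 10^(4.6/10) = 2.88403
SNR_N = 4 * 2.88403 = 11.53612
1/(1 + SNR_N) = 1/12.53612 = 0.0797695
Pd = (1e-4)^0.0797695 = 0.47965
Pd = 48.0%

48.0%


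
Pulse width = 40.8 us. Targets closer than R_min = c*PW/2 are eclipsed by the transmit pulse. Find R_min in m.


R_min = 3e8 * 40.8e-6 / 2 = 6120.0 m

6120.0 m


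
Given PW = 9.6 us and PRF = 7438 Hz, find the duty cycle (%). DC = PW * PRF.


DC = 9.6e-6 * 7438 * 100 = 7.14%

7.14%


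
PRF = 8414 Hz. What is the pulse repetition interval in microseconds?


PRI = 1/8414 = 0.0001188495 s = 118.8 us

118.8 us


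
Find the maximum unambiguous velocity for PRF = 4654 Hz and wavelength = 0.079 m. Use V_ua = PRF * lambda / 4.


V_ua = 4654 * 0.079 / 4 = 91.9 m/s

91.9 m/s


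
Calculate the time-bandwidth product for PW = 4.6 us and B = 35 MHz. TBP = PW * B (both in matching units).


TBP = 4.6 * 35 = 161.0

161.0


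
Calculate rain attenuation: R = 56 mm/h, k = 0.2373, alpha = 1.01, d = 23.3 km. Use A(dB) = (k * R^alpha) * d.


gamma = 0.2373 * 56^1.01 = 13.834633 dB/km
A = 13.834633 * 23.3 = 322.35 dB

322.35 dB


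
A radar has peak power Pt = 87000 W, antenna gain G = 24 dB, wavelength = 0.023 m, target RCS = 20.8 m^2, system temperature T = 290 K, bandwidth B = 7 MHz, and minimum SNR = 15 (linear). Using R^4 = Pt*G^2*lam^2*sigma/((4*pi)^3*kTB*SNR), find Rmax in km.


G_lin = 10^(24/10) = 251.188643
R^4 = 87000 * 251.188643^2 * 0.023^2 * 20.8 / ((4*pi)^3 * 1.38e-23 * 290 * 7000000.0 * 15)
R^4 = 7.2434e16 m^4
R_max = (7.2434e16)^(1/4) = 16405.4 m = 16.4 km

16.4 km


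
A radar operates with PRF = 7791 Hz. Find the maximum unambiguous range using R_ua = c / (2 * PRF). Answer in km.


R_ua = 3e8 / (2 * 7791) = 19253.0 m = 19.3 km

19.3 km


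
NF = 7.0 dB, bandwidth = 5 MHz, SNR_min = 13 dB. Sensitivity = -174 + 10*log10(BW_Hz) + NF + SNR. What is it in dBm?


10*log10(5000000.0) = 66.99
S = -174 + 66.99 + 7.0 + 13 = -87.0 dBm

-87.0 dBm


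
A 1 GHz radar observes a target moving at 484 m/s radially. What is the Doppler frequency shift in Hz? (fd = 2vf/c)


fd = 2 * 484 * 1000000000.0 / 3e8 = 3226.7 Hz

3226.7 Hz


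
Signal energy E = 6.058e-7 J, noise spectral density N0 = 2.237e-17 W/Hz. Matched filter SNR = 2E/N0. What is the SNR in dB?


SNR_lin = 2 * 6.058e-7 / 2.237e-17 = 5.416e10
SNR_dB = 10*log10(5.416e10) = 107.3 dB

107.3 dB


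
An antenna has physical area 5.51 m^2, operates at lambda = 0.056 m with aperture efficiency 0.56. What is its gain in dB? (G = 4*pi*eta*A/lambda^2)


G_linear = 4*pi*0.56*5.51/0.056^2 = 12364.41
G_dB = 10*log10(12364.41) = 40.9 dB

40.9 dB


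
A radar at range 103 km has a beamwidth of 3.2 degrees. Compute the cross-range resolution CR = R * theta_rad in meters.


BW_rad = 0.055850536
CR = 103000 * 0.055850536 = 5752.6 m

5752.6 m


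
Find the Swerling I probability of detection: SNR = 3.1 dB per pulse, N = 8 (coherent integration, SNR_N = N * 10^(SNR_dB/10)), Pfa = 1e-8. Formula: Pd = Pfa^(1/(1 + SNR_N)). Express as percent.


SNR_lin = 10^(3.1/10) = 2.04174
SNR_N = 8 * 2.04174 = 16.33392
1/(1 + SNR_N) = 1/17.33392 = 0.0576904
Pd = (1e-8)^0.0576904 = 0.34552
Pd = 34.6%

34.6%


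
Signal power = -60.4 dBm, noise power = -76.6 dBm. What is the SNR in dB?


SNR = -60.4 - (-76.6) = 16.2 dB

16.2 dB


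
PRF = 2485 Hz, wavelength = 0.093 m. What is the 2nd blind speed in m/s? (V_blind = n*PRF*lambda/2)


V_blind = 2 * 2485 * 0.093 / 2 = 231.1 m/s

231.1 m/s


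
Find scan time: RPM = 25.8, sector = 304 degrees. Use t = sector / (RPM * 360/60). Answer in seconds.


t = 304 / (25.8 * 360) * 60 = 1.96 s

1.96 s


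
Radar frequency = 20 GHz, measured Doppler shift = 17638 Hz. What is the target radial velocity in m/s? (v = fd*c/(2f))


v = 17638 * 3e8 / (2 * 20000000000.0) = 132.3 m/s

132.3 m/s


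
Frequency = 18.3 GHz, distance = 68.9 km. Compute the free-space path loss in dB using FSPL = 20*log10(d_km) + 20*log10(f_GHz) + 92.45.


20*log10(68.9) = 36.76
20*log10(18.3) = 25.25
FSPL = 154.5 dB

154.5 dB


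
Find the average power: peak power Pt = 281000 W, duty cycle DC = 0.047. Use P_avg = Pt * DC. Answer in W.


P_avg = 281000 * 0.047 = 13207.0 W

13207.0 W


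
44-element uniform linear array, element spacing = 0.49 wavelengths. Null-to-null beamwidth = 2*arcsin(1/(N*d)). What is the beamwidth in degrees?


1/(N*d) = 1/(44*0.49) = 0.046382
BW = 2*arcsin(0.046382) = 5.3 degrees

5.3 degrees


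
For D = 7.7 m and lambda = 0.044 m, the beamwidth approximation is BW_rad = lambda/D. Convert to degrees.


BW_rad = 0.044 / 7.7 = 0.005714
BW_deg = 0.33 degrees

0.33 degrees


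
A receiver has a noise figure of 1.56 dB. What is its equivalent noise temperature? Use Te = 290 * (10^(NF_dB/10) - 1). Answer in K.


NF_lin = 10^(1.56/10) = 1.432188
Te = 290 * (1.432188 - 1) = 125.3 K

125.3 K


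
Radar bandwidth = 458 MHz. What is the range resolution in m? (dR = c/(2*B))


dR = 3e8 / (2 * 458000000.0) = 0.33 m

0.33 m


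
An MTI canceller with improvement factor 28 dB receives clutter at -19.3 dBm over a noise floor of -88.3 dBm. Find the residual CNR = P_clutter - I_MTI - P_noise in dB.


CNR = -19.3 - 28 - (-88.3) = 41.0 dB

41.0 dB


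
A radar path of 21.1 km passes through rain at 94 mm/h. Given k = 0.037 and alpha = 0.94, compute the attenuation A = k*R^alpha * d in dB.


gamma = 0.037 * 94^0.94 = 2.648146 dB/km
A = 2.648146 * 21.1 = 55.88 dB

55.88 dB


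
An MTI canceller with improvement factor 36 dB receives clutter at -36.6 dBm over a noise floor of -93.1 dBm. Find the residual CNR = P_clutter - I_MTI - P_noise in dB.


CNR = -36.6 - 36 - (-93.1) = 20.5 dB

20.5 dB


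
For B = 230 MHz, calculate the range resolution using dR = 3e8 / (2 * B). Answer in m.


dR = 3e8 / (2 * 230000000.0) = 0.65 m

0.65 m


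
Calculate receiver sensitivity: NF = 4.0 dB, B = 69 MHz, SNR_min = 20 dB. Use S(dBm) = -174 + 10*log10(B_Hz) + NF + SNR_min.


10*log10(69000000.0) = 78.39
S = -174 + 78.39 + 4.0 + 20 = -71.6 dBm

-71.6 dBm


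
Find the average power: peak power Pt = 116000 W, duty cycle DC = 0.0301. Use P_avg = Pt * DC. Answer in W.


P_avg = 116000 * 0.0301 = 3491.6 W

3491.6 W


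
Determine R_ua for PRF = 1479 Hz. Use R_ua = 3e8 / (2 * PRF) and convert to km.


R_ua = 3e8 / (2 * 1479) = 101419.9 m = 101.4 km

101.4 km


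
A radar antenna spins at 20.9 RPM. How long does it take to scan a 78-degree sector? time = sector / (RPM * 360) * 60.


t = 78 / (20.9 * 360) * 60 = 0.62 s

0.62 s


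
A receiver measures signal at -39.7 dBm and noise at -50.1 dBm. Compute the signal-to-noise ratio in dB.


SNR = -39.7 - (-50.1) = 10.4 dB

10.4 dB


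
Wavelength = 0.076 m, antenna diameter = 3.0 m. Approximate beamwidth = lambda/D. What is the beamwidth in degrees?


BW_rad = 0.076 / 3.0 = 0.025333
BW_deg = 1.45 degrees

1.45 degrees


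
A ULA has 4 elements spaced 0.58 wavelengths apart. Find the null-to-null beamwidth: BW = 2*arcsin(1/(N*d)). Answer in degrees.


1/(N*d) = 1/(4*0.58) = 0.431034
BW = 2*arcsin(0.431034) = 51.1 degrees

51.1 degrees


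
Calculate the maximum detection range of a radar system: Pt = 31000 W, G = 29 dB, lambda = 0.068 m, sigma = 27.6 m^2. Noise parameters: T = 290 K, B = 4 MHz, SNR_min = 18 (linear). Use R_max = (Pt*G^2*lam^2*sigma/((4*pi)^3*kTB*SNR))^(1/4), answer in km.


G_lin = 10^(29/10) = 794.328235
R^4 = 31000 * 794.328235^2 * 0.068^2 * 27.6 / ((4*pi)^3 * 1.38e-23 * 290 * 4000000.0 * 18)
R^4 = 4.36566e18 m^4
R_max = (4.36566e18)^(1/4) = 45710.1 m = 45.7 km

45.7 km


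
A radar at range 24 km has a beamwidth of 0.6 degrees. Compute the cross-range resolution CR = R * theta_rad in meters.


BW_rad = 0.010471976
CR = 24000 * 0.010471976 = 251.3 m

251.3 m


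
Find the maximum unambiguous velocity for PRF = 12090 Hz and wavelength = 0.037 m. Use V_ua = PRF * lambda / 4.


V_ua = 12090 * 0.037 / 4 = 111.8 m/s

111.8 m/s


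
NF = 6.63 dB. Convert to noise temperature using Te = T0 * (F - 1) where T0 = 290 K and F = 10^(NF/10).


NF_lin = 10^(6.63/10) = 4.602566
Te = 290 * (4.602566 - 1) = 1044.7 K

1044.7 K


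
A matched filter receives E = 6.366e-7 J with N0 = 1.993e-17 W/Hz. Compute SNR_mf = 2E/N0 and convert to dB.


SNR_lin = 2 * 6.366e-7 / 1.993e-17 = 6.388e10
SNR_dB = 10*log10(6.388e10) = 108.1 dB

108.1 dB


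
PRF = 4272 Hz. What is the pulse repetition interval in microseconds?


PRI = 1/4272 = 0.0002340824 s = 234.1 us

234.1 us


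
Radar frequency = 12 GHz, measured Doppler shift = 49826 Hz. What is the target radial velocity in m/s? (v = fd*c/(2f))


v = 49826 * 3e8 / (2 * 12000000000.0) = 622.8 m/s

622.8 m/s


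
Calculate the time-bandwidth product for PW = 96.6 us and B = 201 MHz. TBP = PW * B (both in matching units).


TBP = 96.6 * 201 = 19416.6

19416.6


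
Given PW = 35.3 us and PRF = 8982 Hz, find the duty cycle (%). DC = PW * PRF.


DC = 35.3e-6 * 8982 * 100 = 31.71%

31.71%


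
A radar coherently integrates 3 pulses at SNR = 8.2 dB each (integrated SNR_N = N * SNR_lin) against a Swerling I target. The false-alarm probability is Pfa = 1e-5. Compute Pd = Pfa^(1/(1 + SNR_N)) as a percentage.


SNR_lin = 10^(8.2/10) = 6.60693
SNR_N = 3 * 6.60693 = 19.82079
1/(1 + SNR_N) = 1/20.82079 = 0.0480289
Pd = (1e-5)^0.0480289 = 0.57525
Pd = 57.5%

57.5%


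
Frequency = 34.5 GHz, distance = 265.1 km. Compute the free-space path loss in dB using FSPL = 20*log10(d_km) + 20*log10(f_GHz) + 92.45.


20*log10(265.1) = 48.47
20*log10(34.5) = 30.76
FSPL = 171.7 dB

171.7 dB


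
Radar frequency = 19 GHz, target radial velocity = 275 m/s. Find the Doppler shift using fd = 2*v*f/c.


fd = 2 * 275 * 19000000000.0 / 3e8 = 34833.3 Hz

34833.3 Hz


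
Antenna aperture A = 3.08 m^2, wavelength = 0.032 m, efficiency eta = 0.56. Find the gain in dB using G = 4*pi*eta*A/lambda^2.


G_linear = 4*pi*0.56*3.08/0.032^2 = 21166.48
G_dB = 10*log10(21166.48) = 43.3 dB

43.3 dB


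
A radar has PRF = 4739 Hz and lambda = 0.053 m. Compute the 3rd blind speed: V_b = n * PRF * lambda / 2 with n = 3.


V_blind = 3 * 4739 * 0.053 / 2 = 376.8 m/s

376.8 m/s


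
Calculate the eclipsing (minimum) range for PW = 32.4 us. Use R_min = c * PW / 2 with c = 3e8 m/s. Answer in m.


R_min = 3e8 * 32.4e-6 / 2 = 4860.0 m

4860.0 m


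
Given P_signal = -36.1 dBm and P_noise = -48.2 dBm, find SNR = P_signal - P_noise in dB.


SNR = -36.1 - (-48.2) = 12.1 dB

12.1 dB


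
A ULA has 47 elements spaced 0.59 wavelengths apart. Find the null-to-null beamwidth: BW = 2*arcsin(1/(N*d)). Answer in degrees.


1/(N*d) = 1/(47*0.59) = 0.036062
BW = 2*arcsin(0.036062) = 4.1 degrees

4.1 degrees


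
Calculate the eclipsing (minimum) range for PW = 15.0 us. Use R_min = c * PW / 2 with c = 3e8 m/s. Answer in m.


R_min = 3e8 * 15.0e-6 / 2 = 2250.0 m

2250.0 m


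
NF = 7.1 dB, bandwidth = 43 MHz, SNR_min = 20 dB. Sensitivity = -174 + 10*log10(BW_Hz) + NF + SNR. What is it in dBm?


10*log10(43000000.0) = 76.33
S = -174 + 76.33 + 7.1 + 20 = -70.6 dBm

-70.6 dBm


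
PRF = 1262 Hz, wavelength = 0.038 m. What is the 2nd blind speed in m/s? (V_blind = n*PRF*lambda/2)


V_blind = 2 * 1262 * 0.038 / 2 = 48.0 m/s

48.0 m/s


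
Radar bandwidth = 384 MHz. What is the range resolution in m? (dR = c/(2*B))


dR = 3e8 / (2 * 384000000.0) = 0.39 m

0.39 m


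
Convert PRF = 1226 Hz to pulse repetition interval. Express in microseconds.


PRI = 1/1226 = 0.0008156607 s = 815.7 us

815.7 us


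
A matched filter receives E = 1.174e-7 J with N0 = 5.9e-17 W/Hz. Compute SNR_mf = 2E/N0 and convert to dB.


SNR_lin = 2 * 1.174e-7 / 5.9e-17 = 3.98e9
SNR_dB = 10*log10(3.98e9) = 96.0 dB

96.0 dB


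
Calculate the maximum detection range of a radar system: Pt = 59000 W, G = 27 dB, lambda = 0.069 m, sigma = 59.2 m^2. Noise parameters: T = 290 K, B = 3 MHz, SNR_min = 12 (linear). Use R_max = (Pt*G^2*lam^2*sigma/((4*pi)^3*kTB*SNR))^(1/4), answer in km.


G_lin = 10^(27/10) = 501.187234
R^4 = 59000 * 501.187234^2 * 0.069^2 * 59.2 / ((4*pi)^3 * 1.38e-23 * 290 * 3000000.0 * 12)
R^4 = 1.46104e19 m^4
R_max = (1.46104e19)^(1/4) = 61825.2 m = 61.8 km

61.8 km


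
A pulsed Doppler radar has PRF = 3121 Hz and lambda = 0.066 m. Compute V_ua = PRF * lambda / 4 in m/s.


V_ua = 3121 * 0.066 / 4 = 51.5 m/s

51.5 m/s


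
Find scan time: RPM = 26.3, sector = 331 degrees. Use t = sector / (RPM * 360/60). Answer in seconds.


t = 331 / (26.3 * 360) * 60 = 2.1 s

2.1 s


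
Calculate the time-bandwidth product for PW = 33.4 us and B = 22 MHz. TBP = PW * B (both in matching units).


TBP = 33.4 * 22 = 734.8

734.8


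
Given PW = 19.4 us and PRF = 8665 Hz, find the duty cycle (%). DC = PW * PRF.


DC = 19.4e-6 * 8665 * 100 = 16.81%

16.81%


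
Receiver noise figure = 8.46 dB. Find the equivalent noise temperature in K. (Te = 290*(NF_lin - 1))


NF_lin = 10^(8.46/10) = 7.014553
Te = 290 * (7.014553 - 1) = 1744.2 K

1744.2 K


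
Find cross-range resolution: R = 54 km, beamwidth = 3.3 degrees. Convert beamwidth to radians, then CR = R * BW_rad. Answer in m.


BW_rad = 0.057595865
CR = 54000 * 0.057595865 = 3110.2 m

3110.2 m


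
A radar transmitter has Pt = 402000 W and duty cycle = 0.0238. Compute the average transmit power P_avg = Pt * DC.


P_avg = 402000 * 0.0238 = 9567.6 W

9567.6 W


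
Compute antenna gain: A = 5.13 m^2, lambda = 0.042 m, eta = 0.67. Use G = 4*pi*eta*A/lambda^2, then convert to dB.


G_linear = 4*pi*0.67*5.13/0.042^2 = 24485.19
G_dB = 10*log10(24485.19) = 43.9 dB

43.9 dB


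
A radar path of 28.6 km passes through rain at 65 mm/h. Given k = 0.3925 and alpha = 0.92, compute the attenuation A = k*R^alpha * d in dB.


gamma = 0.3925 * 65^0.92 = 18.269218 dB/km
A = 18.269218 * 28.6 = 522.5 dB

522.5 dB


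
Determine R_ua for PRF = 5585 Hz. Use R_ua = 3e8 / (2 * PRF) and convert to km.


R_ua = 3e8 / (2 * 5585) = 26857.7 m = 26.9 km

26.9 km


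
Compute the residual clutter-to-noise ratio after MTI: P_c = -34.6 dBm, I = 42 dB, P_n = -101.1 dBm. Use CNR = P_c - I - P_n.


CNR = -34.6 - 42 - (-101.1) = 24.5 dB

24.5 dB


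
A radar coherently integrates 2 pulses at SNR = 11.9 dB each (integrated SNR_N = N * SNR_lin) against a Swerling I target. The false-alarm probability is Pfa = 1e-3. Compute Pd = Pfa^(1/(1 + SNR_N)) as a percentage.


SNR_lin = 10^(11.9/10) = 15.48817
SNR_N = 2 * 15.48817 = 30.97634
1/(1 + SNR_N) = 1/31.97634 = 0.0312731
Pd = (1e-3)^0.0312731 = 0.80571
Pd = 80.6%

80.6%


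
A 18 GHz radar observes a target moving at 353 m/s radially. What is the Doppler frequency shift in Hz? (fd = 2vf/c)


fd = 2 * 353 * 18000000000.0 / 3e8 = 42360.0 Hz

42360.0 Hz


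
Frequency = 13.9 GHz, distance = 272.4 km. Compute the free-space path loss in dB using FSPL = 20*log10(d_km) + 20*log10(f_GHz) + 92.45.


20*log10(272.4) = 48.7
20*log10(13.9) = 22.86
FSPL = 164.0 dB

164.0 dB


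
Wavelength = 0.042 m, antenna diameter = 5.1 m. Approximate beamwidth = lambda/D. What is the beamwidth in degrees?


BW_rad = 0.042 / 5.1 = 0.008235
BW_deg = 0.47 degrees

0.47 degrees


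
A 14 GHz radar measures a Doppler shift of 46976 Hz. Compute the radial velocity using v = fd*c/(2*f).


v = 46976 * 3e8 / (2 * 14000000000.0) = 503.3 m/s

503.3 m/s


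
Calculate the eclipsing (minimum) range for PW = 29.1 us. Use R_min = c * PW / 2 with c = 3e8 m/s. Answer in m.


R_min = 3e8 * 29.1e-6 / 2 = 4365.0 m

4365.0 m


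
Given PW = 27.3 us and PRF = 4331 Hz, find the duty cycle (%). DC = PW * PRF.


DC = 27.3e-6 * 4331 * 100 = 11.82%

11.82%


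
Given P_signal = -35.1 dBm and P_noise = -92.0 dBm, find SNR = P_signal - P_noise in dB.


SNR = -35.1 - (-92.0) = 56.9 dB

56.9 dB


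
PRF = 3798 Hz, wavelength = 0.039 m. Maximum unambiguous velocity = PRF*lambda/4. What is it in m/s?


V_ua = 3798 * 0.039 / 4 = 37.0 m/s

37.0 m/s


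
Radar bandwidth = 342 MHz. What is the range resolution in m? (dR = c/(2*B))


dR = 3e8 / (2 * 342000000.0) = 0.44 m

0.44 m


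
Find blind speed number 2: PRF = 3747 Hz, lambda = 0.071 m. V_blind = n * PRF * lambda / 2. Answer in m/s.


V_blind = 2 * 3747 * 0.071 / 2 = 266.0 m/s

266.0 m/s


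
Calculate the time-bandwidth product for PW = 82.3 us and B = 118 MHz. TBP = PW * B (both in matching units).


TBP = 82.3 * 118 = 9711.4

9711.4


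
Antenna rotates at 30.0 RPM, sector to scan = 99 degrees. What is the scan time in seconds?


t = 99 / (30.0 * 360) * 60 = 0.55 s

0.55 s


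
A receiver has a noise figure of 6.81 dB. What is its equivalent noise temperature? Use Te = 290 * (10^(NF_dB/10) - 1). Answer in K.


NF_lin = 10^(6.81/10) = 4.797334
Te = 290 * (4.797334 - 1) = 1101.2 K

1101.2 K


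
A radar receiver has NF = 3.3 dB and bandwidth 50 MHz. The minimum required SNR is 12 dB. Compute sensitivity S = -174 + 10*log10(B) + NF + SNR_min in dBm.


10*log10(50000000.0) = 76.99
S = -174 + 76.99 + 3.3 + 12 = -81.7 dBm

-81.7 dBm


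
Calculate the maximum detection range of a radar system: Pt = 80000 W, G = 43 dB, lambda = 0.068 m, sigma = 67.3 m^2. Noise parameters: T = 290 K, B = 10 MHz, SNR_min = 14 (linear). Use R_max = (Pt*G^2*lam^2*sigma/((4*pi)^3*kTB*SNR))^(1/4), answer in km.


G_lin = 10^(43/10) = 19952.62315
R^4 = 80000 * 19952.62315^2 * 0.068^2 * 67.3 / ((4*pi)^3 * 1.38e-23 * 290 * 10000000.0 * 14)
R^4 = 8.91432e21 m^4
R_max = (8.91432e21)^(1/4) = 307271.3 m = 307.3 km

307.3 km


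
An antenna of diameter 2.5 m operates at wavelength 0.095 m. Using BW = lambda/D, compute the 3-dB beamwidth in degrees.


BW_rad = 0.095 / 2.5 = 0.038
BW_deg = 2.18 degrees

2.18 degrees


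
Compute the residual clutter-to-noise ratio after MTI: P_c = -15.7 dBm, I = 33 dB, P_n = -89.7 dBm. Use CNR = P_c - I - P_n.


CNR = -15.7 - 33 - (-89.7) = 41.0 dB

41.0 dB


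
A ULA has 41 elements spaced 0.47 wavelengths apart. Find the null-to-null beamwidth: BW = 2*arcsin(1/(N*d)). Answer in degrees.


1/(N*d) = 1/(41*0.47) = 0.051894
BW = 2*arcsin(0.051894) = 5.9 degrees

5.9 degrees


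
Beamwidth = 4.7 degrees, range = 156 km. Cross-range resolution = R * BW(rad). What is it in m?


BW_rad = 0.082030475
CR = 156000 * 0.082030475 = 12796.8 m

12796.8 m


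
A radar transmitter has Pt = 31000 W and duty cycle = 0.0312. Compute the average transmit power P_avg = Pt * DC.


P_avg = 31000 * 0.0312 = 967.2 W

967.2 W


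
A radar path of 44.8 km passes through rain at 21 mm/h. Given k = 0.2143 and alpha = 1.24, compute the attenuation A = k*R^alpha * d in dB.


gamma = 0.2143 * 21^1.24 = 9.344888 dB/km
A = 9.344888 * 44.8 = 418.65 dB

418.65 dB


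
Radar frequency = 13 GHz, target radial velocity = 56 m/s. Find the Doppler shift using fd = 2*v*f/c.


fd = 2 * 56 * 13000000000.0 / 3e8 = 4853.3 Hz

4853.3 Hz


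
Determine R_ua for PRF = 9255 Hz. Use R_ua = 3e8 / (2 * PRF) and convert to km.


R_ua = 3e8 / (2 * 9255) = 16207.5 m = 16.2 km

16.2 km


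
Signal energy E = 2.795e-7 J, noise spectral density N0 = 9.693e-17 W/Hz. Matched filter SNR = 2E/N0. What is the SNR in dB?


SNR_lin = 2 * 2.795e-7 / 9.693e-17 = 5.767e9
SNR_dB = 10*log10(5.767e9) = 97.6 dB

97.6 dB


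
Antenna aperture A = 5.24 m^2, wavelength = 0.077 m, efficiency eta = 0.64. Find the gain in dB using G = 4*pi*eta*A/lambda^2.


G_linear = 4*pi*0.64*5.24/0.077^2 = 7107.87
G_dB = 10*log10(7107.87) = 38.5 dB

38.5 dB


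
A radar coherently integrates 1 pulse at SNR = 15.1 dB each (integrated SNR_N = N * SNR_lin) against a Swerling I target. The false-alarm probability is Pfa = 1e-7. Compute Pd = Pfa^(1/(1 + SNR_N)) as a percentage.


SNR_lin = 10^(15.1/10) = 32.35937
SNR_N = 1 * 32.35937 = 32.35937
1/(1 + SNR_N) = 1/33.35937 = 0.0299766
Pd = (1e-7)^0.0299766 = 0.61683
Pd = 61.7%

61.7%


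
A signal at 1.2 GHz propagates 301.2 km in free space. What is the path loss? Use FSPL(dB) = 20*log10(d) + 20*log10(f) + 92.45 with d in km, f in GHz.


20*log10(301.2) = 49.58
20*log10(1.2) = 1.58
FSPL = 143.6 dB

143.6 dB
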